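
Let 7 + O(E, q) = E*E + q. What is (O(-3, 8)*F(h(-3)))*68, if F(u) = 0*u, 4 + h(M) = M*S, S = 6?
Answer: 0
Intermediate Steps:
O(E, q) = -7 + q + E**2 (O(E, q) = -7 + (E*E + q) = -7 + (E**2 + q) = -7 + (q + E**2) = -7 + q + E**2)
h(M) = -4 + 6*M (h(M) = -4 + M*6 = -4 + 6*M)
F(u) = 0
(O(-3, 8)*F(h(-3)))*68 = ((-7 + 8 + (-3)**2)*0)*68 = ((-7 + 8 + 9)*0)*68 = (10*0)*68 = 0*68 = 0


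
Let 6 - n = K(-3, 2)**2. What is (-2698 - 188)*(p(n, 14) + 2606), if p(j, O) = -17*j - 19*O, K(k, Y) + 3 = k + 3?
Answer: -6900426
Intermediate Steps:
K(k, Y) = k (K(k, Y) = -3 + (k + 3) = -3 + (3 + k) = k)
n = -3 (n = 6 - 1*(-3)**2 = 6 - 1*9 = 6 - 9 = -3)
p(j, O) = -19*O - 17*j
(-2698 - 188)*(p(n, 14) + 2606) = (-2698 - 188)*((-19*14 - 17*(-3)) + 2606) = -2886*((-266 + 51) + 2606) = -2886*(-215 + 2606) = -2886*2391 = -6900426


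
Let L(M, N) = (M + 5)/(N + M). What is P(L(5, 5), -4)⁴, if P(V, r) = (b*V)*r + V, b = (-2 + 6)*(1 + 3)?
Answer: 15752961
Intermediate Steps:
b = 16 (b = 4*4 = 16)
L(M, N) = (5 + M)/(M + N)
P(V, r) = V + 16*V*r (P(V, r) = (16*V)*r + V = 16*V*r + V = V + 16*V*r)
P(L(5, 5), -4)⁴ = (((5 + 5)/(5 + 5))*(1 + 16*(-4)))⁴ = ((10/10)*(1 - 64))⁴ = (((⅒)*10)*(-63))⁴ = (1*(-63))⁴ = (-63)⁴ = 15752961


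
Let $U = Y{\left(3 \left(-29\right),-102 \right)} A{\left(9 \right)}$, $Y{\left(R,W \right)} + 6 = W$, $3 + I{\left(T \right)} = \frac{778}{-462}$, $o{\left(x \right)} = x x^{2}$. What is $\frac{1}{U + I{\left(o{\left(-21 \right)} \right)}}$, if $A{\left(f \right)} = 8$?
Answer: $- \frac{231}{200666} \approx -0.0011512$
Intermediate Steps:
$o{\left(x \right)} = x^{3}$
$I{\left(T \right)} = - \frac{1082}{231}$ ($I{\left(T \right)} = -3 + \frac{778}{-462} = -3 + 778 \left(- \frac{1}{462}\right) = -3 - \frac{389}{231} = - \frac{1082}{231}$)
$Y{\left(R,W \right)} = -6 + W$
$U = -864$ ($U = \left(-6 - 102\right) 8 = \left(-108\right) 8 = -864$)
$\frac{1}{U + I{\left(o{\left(-21 \right)} \right)}} = \frac{1}{-864 - \frac{1082}{231}} = \frac{1}{- \frac{200666}{231}} = - \frac{231}{200666}$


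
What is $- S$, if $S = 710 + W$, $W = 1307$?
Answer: $-2017$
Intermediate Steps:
$S = 2017$ ($S = 710 + 1307 = 2017$)
$- S = \left(-1\right) 2017 = -2017$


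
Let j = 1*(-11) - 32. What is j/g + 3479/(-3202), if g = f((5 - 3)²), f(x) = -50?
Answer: -9066/40025 ≈ -0.22651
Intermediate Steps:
g = -50
j = -43 (j = -11 - 32 = -43)
j/g + 3479/(-3202) = -43/(-50) + 3479/(-3202) = -43*(-1/50) + 3479*(-1/3202) = 43/50 - 3479/3202 = -9066/40025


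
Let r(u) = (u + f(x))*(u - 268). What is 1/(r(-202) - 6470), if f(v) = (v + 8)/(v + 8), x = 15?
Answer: 1/88000 ≈ 1.1364e-5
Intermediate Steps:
f(v) = 1 (f(v) = (8 + v)/(8 + v) = 1)
r(u) = (1 + u)*(-268 + u) (r(u) = (u + 1)*(u - 268) = (1 + u)*(-268 + u))
1/(r(-202) - 6470) = 1/((-268 + (-202)**2 - 267*(-202)) - 6470) = 1/((-268 + 40804 + 53934) - 6470) = 1/(94470 - 6470) = 1/88000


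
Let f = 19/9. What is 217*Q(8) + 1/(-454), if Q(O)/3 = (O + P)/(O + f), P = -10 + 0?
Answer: -760009/5902 ≈ -128.77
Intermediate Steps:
f = 19/9 (f = 19*(⅑) = 19/9 ≈ 2.1111)
P = -10
Q(O) = 3*(-10 + O)/(19/9 + O) (Q(O) = 3*((O - 10)/(O + 19/9)) = 3*((-10 + O)/(19/9 + O)) = 3*(-10 + O)/(19/9 + O))
217*Q(8) + 1/(-454) = 217*(27*(-10 + 8)/(19 + 9*8)) + 1/(-454) = 217*(27*(-2)/(19 + 72)) - 1/454 = 217*(27*(-2)/91) - 1/454 = 217*(27*(1/91)*(-2)) - 1/454 = 217*(-54/91) - 1/454 = -1674/13 - 1/454 = -760009/5902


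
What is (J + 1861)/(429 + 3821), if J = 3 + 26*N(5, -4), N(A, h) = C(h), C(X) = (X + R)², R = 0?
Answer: 228/425 ≈ 0.53647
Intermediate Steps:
C(X) = X² (C(X) = (X + 0)² = X²)
N(A, h) = h²
J = 419 (J = 3 + 26*(-4)² = 3 + 26*16 = 3 + 416 = 419)
(J + 1861)/(429 + 3821) = (419 + 1861)/(429 + 3821) = 2280/4250 = 2280*(1/4250) = 228/425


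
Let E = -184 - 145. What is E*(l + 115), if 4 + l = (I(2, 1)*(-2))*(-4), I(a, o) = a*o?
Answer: -41783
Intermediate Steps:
l = 12 (l = -4 + ((2*1)*(-2))*(-4) = -4 + (2*(-2))*(-4) = -4 - 4*(-4) = -4 + 16 = 12)
E = -329
E*(l + 115) = -329*(12 + 115) = -329*127 = -41783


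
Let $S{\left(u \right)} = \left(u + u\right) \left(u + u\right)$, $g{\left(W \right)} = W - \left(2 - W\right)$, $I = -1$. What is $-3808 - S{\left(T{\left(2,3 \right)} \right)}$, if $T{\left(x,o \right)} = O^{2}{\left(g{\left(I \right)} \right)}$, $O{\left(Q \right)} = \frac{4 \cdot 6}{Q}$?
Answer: $-8992$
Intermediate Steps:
$g{\left(W \right)} = -2 + 2 W$ ($g{\left(W \right)} = W + \left(-2 + W\right) = -2 + 2 W$)
$O{\left(Q \right)} = \frac{24}{Q}$
$T{\left(x,o \right)} = 36$ ($T{\left(x,o \right)} = \left(\frac{24}{-2 + 2 \left(-1\right)}\right)^{2} = \left(\frac{24}{-2 - 2}\right)^{2} = \left(\frac{24}{-4}\right)^{2} = \left(24 \left(- \frac{1}{4}\right)\right)^{2} = \left(-6\right)^{2} = 36$)
$S{\left(u \right)} = 4 u^{2}$ ($S{\left(u \right)} = 2 u 2 u = 4 u^{2}$)
$-3808 - S{\left(T{\left(2,3 \right)} \right)} = -3808 - 4 \cdot 36^{2} = -3808 - 4 \cdot 1296 = -3808 - 5184 = -8992$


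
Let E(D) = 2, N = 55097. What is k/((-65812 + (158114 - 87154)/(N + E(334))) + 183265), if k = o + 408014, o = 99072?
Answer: 27939931514/6471613807 ≈ 4.3173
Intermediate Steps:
k = 507086 (k = 99072 + 408014 = 507086)
k/((-65812 + (158114 - 87154)/(N + E(334))) + 183265) = 507086/((-65812 + (158114 - 87154)/(55097 + 2)) + 183265) = 507086/((-65812 + 70960/55099) + 183265) = 507086/(-3626104428/55099 + 183265) = 507086/(6471613807/55099) = 507086*(55099/6471613807) = 27939931514/6471613807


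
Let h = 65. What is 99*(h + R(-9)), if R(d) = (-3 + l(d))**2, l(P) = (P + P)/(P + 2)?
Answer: 316206/49 ≈ 6453.2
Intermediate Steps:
l(P) = 2*P/(2 + P) (l(P) = (2*P)/(2 + P) = 2*P/(2 + P))
R(d) = (-3 + 2*d/(2 + d))**2
99*(h + R(-9)) = 99*(65 + (6 - 9)**2/(2 - 9)**2) = 99*(65 + (-3)**2/(-7)**2) = 99*(65 + (1/49)*9) = 99*(65 + 9/49) = 99*(3194/49) = 316206/49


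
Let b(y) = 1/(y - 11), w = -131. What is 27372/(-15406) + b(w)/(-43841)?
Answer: -85201117789/47954425666 ≈ -1.7767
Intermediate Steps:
b(y) = 1/(-11 + y)
27372/(-15406) + b(w)/(-43841) = 27372/(-15406) + 1/(-11 - 131*(-43841)) = 27372*(-1/15406) - 1/43841/(-142) = -13686/7703 - 1/142*(-1/43841) = -13686/7703 + 1/6225422 = -85201117789/47954425666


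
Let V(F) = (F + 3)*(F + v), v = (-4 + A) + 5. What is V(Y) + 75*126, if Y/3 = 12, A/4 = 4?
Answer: 11517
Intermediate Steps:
A = 16 (A = 4*4 = 16)
Y = 36 (Y = 3*12 = 36)
v = 17 (v = (-4 + 16) + 5 = 12 + 5 = 17)
V(F) = (3 + F)*(17 + F) (V(F) = (F + 3)*(F + 17) = (3 + F)*(17 + F))
V(Y) + 75*126 = (51 + 36² + 20*36) + 75*126 = (51 + 1296 + 720) + 9450 = 2067 + 9450 = 11517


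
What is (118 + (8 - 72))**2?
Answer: 2916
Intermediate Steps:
(118 + (8 - 72))**2 = (118 - 64)**2 = 54**2 = 2916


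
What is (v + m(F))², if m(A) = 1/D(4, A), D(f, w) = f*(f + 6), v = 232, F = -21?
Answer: 86136961/1600 ≈ 53836.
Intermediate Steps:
D(f, w) = f*(6 + f)
m(A) = 1/40 (m(A) = 1/(4*(6 + 4)) = 1/(4*10) = 1/40)
(v + m(F))² = (232 + 1/40)² = (9281/40)² = 86136961/1600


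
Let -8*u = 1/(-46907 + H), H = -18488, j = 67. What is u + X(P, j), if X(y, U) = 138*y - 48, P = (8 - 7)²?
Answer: 47084401/523160 ≈ 90.000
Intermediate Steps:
P = 1 (P = 1² = 1)
X(y, U) = -48 + 138*y
u = 1/523160 (u = -1/(8*(-46907 - 18488)) = -⅛/(-65395) = -⅛*(-1/65395) = 1/523160 ≈ 1.9115e-6)
u + X(P, j) = 1/523160 + (-48 + 138*1) = 1/523160 + (-48 + 138) = 1/523160 + 90 = 47084401/523160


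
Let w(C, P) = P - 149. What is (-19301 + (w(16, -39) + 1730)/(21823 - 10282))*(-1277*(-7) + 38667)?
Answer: -3534766113398/3847 ≈ -9.1884e+8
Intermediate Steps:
w(C, P) = -149 + P
(-19301 + (w(16, -39) + 1730)/(21823 - 10282))*(-1277*(-7) + 38667) = (-19301 + ((-149 - 39) + 1730)/(21823 - 10282))*(-1277*(-7) + 38667) = (-19301 + (-188 + 1730)/11541)*(8939 + 38667) = (-19301 + 1542*(1/11541))*47606 = (-19301 + 514/3847)*47606 = -74250433/3847*47606 = -3534766113398/3847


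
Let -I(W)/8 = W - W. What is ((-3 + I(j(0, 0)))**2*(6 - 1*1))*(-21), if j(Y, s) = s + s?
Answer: -945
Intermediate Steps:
j(Y, s) = 2*s
I(W) = 0 (I(W) = -8*(W - W) = -8*0 = 0)
((-3 + I(j(0, 0)))**2*(6 - 1*1))*(-21) = ((-3 + 0)**2*(6 - 1*1))*(-21) = ((-3)**2*(6 - 1))*(-21) = (9*5)*(-21) = 45*(-21) = -945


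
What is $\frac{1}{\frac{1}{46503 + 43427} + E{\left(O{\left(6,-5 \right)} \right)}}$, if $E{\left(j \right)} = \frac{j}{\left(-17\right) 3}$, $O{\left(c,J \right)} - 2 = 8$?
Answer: $- \frac{269790}{52897} \approx -5.1003$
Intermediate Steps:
$O{\left(c,J \right)} = 10$ ($O{\left(c,J \right)} = 2 + 8 = 10$)
$E{\left(j \right)} = - \frac{j}{51}$ ($E{\left(j \right)} = \frac{j}{-51} = j \left(- \frac{1}{51}\right) = - \frac{j}{51}$)
$\frac{1}{\frac{1}{46503 + 43427} + E{\left(O{\left(6,-5 \right)} \right)}} = \frac{1}{\frac{1}{46503 + 43427} - \frac{10}{51}} = \frac{1}{\frac{1}{89930} - \frac{10}{51}} = \frac{1}{- \frac{52897}{269790}} = - \frac{269790}{52897}$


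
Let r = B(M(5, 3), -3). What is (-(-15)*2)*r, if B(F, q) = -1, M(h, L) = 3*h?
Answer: -30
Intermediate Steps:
r = -1
(-(-15)*2)*r = -(-15)*2*(-1) = -3*(-10)*(-1) = 30*(-1) = -30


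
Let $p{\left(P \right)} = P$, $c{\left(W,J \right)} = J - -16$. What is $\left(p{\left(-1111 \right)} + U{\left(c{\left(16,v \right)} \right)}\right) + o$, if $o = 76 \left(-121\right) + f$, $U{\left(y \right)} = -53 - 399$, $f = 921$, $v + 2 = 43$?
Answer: $-9838$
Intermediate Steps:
$v = 41$ ($v = -2 + 43 = 41$)
$c{\left(W,J \right)} = 16 + J$ ($c{\left(W,J \right)} = J + 16 = 16 + J$)
$U{\left(y \right)} = -452$
$o = -8275$ ($o = 76 \left(-121\right) + 921 = -9196 + 921 = -8275$)
$\left(p{\left(-1111 \right)} + U{\left(c{\left(16,v \right)} \right)}\right) + o = \left(-1111 - 452\right) - 8275 = -1563 - 8275 = -9838$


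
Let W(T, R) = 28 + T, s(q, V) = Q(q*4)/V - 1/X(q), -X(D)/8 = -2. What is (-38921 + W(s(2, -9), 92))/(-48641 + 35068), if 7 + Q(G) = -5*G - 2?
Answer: 5599817/1954512 ≈ 2.8651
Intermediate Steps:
X(D) = 16 (X(D) = -8*(-2) = 16)
Q(G) = -9 - 5*G (Q(G) = -7 + (-5*G - 2) = -7 + (-2 - 5*G) = -9 - 5*G)
s(q, V) = -1/16 + (-9 - 20*q)/V (s(q, V) = (-9 - 5*q*4)/V - 1/16 = (-9 - 20*q)/V - 1*1/16 = (-9 - 20*q)/V - 1/16 = -1/16 + (-9 - 20*q)/V)
(-38921 + W(s(2, -9), 92))/(-48641 + 35068) = (-38921 + (28 + (1/16)*(-144 - 1*(-9) - 320*2)/(-9)))/(-48641 + 35068) = (-38921 + (28 + (1/16)*(-1/9)*(-144 + 9 - 640)))/(-13573) = (-38921 + (28 + (1/16)*(-1/9)*(-775)))*(-1/13573) = (-38921 + (28 + 775/144))*(-1/13573) = (-38921 + 4807/144)*(-1/13573) = -5599817/144*(-1/13573) = 5599817/1954512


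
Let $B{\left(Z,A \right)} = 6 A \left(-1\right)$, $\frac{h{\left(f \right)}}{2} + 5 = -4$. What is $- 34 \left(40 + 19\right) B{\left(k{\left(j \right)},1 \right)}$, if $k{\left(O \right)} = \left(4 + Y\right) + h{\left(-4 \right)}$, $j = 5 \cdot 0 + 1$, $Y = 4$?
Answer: $12036$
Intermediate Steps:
$h{\left(f \right)} = -18$ ($h{\left(f \right)} = -10 + 2 \left(-4\right) = -10 - 8 = -18$)
$j = 1$ ($j = 0 + 1 = 1$)
$k{\left(O \right)} = -10$ ($k{\left(O \right)} = \left(4 + 4\right) - 18 = 8 - 18 = -10$)
$B{\left(Z,A \right)} = - 6 A$
$- 34 \left(40 + 19\right) B{\left(k{\left(j \right)},1 \right)} = - 34 \left(40 + 19\right) \left(\left(-6\right) 1\right) = \left(-34\right) 59 \left(-6\right) = \left(-2006\right) \left(-6\right) = 12036$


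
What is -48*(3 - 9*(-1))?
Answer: -576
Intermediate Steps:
-48*(3 - 9*(-1)) = -48*(3 + 9) = -48*12 = -576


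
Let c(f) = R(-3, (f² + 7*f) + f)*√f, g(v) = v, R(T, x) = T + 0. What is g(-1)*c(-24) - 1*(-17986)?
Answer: 17986 + 6*I*√6 ≈ 17986.0 + 14.697*I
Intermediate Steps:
R(T, x) = T
c(f) = -3*√f
g(-1)*c(-24) - 1*(-17986) = -(-3)*√(-24) - 1*(-17986) = -(-3)*2*I*√6 + 17986 = -(-6)*I*√6 + 17986 = 6*I*√6 + 17986 = 17986 + 6*I*√6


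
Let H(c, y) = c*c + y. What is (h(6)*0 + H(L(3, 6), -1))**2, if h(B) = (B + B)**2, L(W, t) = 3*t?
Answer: 104329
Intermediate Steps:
h(B) = 4*B**2 (h(B) = (2*B)**2 = 4*B**2)
H(c, y) = y + c**2 (H(c, y) = c**2 + y = y + c**2)
(h(6)*0 + H(L(3, 6), -1))**2 = ((4*6**2)*0 + (-1 + (3*6)**2))**2 = ((4*36)*0 + (-1 + 18**2))**2 = (144*0 + (-1 + 324))**2 = (0 + 323)**2 = 323**2 = 104329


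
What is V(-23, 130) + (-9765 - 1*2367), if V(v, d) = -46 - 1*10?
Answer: -12188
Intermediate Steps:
V(v, d) = -56 (V(v, d) = -46 - 10 = -56)
V(-23, 130) + (-9765 - 1*2367) = -56 + (-9765 - 1*2367) = -56 + (-9765 - 2367) = -56 - 12132 = -12188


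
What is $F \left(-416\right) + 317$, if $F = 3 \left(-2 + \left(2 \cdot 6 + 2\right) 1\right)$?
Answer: $-14659$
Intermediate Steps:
$F = 36$ ($F = 3 \left(-2 + \left(12 + 2\right) 1\right) = 3 \left(-2 + 14 \cdot 1\right) = 3 \left(-2 + 14\right) = 3 \cdot 12 = 36$)
$F \left(-416\right) + 317 = 36 \left(-416\right) + 317 = -14976 + 317 = -14659$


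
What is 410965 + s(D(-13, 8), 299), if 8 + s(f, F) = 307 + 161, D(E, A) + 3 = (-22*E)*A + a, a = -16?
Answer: 411425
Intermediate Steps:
D(E, A) = -19 - 22*A*E (D(E, A) = -3 + ((-22*E)*A - 16) = -3 + (-22*A*E - 16) = -3 + (-16 - 22*A*E) = -19 - 22*A*E)
s(f, F) = 460 (s(f, F) = -8 + (307 + 161) = -8 + 468 = 460)
410965 + s(D(-13, 8), 299) = 410965 + 460 = 411425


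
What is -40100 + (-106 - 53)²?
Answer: -14819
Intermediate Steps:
-40100 + (-106 - 53)² = -40100 + (-159)² = -40100 + 25281 = -14819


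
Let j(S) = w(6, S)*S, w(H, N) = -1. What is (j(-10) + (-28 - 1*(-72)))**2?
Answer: 2916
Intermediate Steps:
j(S) = -S
(j(-10) + (-28 - 1*(-72)))**2 = (-1*(-10) + (-28 - 1*(-72)))**2 = (10 + (-28 + 72))**2 = (10 + 44)**2 = 54**2 = 2916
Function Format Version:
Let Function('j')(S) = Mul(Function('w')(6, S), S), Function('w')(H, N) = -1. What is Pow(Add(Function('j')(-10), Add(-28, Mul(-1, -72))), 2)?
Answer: 2916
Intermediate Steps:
Function('j')(S) = Mul(-1, S)
Pow(Add(Function('j')(-10), Add(-28, Mul(-1, -72))), 2) = Pow(Add(Mul(-1, -10), Add(-28, Mul(-1, -72))), 2) = Pow(Add(10, Add(-28, 72)), 2) = Pow(Add(10, 44), 2) = Pow(54, 2) = 2916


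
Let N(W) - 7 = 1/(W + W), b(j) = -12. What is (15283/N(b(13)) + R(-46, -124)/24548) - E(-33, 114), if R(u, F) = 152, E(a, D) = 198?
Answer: 107793832/53941 ≈ 1998.4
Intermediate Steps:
N(W) = 7 + 1/(2*W) (N(W) = 7 + 1/(W + W) = 7 + 1/(2*W))
(15283/N(b(13)) + R(-46, -124)/24548) - E(-33, 114) = (15283/(7 + (½)/(-12)) + 152/24548) - 1*198 = (15283/(7 + (½)*(-1/12)) + 152*(1/24548)) - 198 = (15283/(7 - 1/24) + 2/323) - 198 = (15283/(167/24) + 2/323) - 198 = (15283*(24/167) + 2/323) - 198 = (366792/167 + 2/323) - 198 = 118474150/53941 - 198 = 107793832/53941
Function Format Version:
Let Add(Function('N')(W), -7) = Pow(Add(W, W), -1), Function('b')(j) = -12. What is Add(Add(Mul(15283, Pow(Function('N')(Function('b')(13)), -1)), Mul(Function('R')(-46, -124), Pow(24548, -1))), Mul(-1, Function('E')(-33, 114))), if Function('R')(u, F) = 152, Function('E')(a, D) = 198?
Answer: Rational(107793832, 53941) ≈ 1998.4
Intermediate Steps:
Function('N')(W) = Add(7, Mul(Rational(1, 2), Pow(W, -1))) (Function('N')(W) = Add(7, Pow(Add(W, W), -1)) = Add(7, Pow(Mul(2, W), -1)) = Add(7, Mul(Rational(1, 2), Pow(W, -1))))
Add(Add(Mul(15283, Pow(Function('N')(Function('b')(13)), -1)), Mul(Function('R')(-46, -124), Pow(24548, -1))), Mul(-1, Function('E')(-33, 114))) = Add(Add(Mul(15283, Pow(Add(7, Mul(Rational(1, 2), Pow(-12, -1))), -1)), Mul(152, Pow(24548, -1))), Mul(-1, 198)) = Add(Add(Mul(15283, Pow(Add(7, Mul(Rational(1, 2), Rational(-1, 12))), -1)), Mul(152, Rational(1, 24548))), -198) = Add(Add(Mul(15283, Pow(Add(7, Rational(-1, 24)), -1)), Rational(2, 323)), -198) = Add(Add(Mul(15283, Pow(Rational(167, 24), -1)), Rational(2, 323)), -198) = Add(Add(Mul(15283, Rational(24, 167)), Rational(2, 323)), -198) = Add(Add(Rational(366792, 167), Rational(2, 323)), -198) = Add(Rational(118474150, 53941), -198) = Rational(107793832, 53941)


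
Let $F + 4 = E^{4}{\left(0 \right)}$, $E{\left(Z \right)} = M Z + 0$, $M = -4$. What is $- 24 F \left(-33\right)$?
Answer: $-3168$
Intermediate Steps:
$E{\left(Z \right)} = - 4 Z$ ($E{\left(Z \right)} = - 4 Z + 0 = - 4 Z$)
$F = -4$ ($F = -4 + \left(\left(-4\right) 0\right)^{4} = -4 + 0^{4} = -4 + 0 = -4$)
$- 24 F \left(-33\right) = \left(-24\right) \left(-4\right) \left(-33\right) = 96 \left(-33\right) = -3168$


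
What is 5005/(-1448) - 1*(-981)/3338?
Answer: -7643101/2416712 ≈ -3.1626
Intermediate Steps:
5005/(-1448) - 1*(-981)/3338 = 5005*(-1/1448) + 981*(1/3338) = -5005/1448 + 981/3338 = -7643101/2416712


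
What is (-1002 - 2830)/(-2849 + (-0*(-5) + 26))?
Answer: 3832/2823 ≈ 1.3574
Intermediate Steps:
(-1002 - 2830)/(-2849 + (-0*(-5) + 26)) = -3832/(-2849 + (-18*0 + 26)) = -3832/(-2849 + (0 + 26)) = -3832/(-2849 + 26) = -3832/(-2823) = -3832*(-1/2823) = 3832/2823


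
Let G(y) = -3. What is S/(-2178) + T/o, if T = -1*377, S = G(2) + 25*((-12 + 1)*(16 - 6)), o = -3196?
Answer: 4809847/3480444 ≈ 1.3820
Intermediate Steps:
S = -2753 (S = -3 + 25*((-12 + 1)*(16 - 6)) = -3 + 25*(-11*10) = -3 + 25*(-110) = -3 - 2750 = -2753)
T = -377
S/(-2178) + T/o = -2753/(-2178) - 377/(-3196) = -2753*(-1/2178) - 377*(-1/3196) = 2753/2178 + 377/3196 = 4809847/3480444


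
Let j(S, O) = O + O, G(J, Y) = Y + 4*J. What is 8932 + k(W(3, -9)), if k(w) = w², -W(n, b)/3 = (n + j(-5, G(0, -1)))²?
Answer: 8941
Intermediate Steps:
j(S, O) = 2*O
W(n, b) = -3*(-2 + n)² (W(n, b) = -3*(n + 2*(-1 + 4*0))² = -3*(n + 2*(-1 + 0))² = -3*(n + 2*(-1))² = -3*(n - 2)² = -3*(-2 + n)²)
8932 + k(W(3, -9)) = 8932 + (-3*(-2 + 3)²)² = 8932 + (-3*1²)² = 8932 + (-3*1)² = 8932 + (-3)² = 8932 + 9 = 8941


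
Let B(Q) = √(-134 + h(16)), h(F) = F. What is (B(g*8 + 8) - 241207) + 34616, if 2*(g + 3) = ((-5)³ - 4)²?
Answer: -206591 + I*√118 ≈ -2.0659e+5 + 10.863*I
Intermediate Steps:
g = 16635/2 (g = -3 + ((-5)³ - 4)²/2 = -3 + (-125 - 4)²/2 = -3 + (½)*(-129)² = -3 + (½)*16641 = -3 + 16641/2 = 16635/2 ≈ 8317.5)
B(Q) = I*√118 (B(Q) = √(-134 + 16) = √(-118) = I*√118)
(B(g*8 + 8) - 241207) + 34616 = (I*√118 - 241207) + 34616 = (-241207 + I*√118) + 34616 = -206591 + I*√118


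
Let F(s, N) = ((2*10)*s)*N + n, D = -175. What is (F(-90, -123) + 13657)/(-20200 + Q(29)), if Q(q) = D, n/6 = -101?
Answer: -234451/20375 ≈ -11.507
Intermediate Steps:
n = -606 (n = 6*(-101) = -606)
Q(q) = -175
F(s, N) = -606 + 20*N*s (F(s, N) = ((2*10)*s)*N - 606 = (20*s)*N - 606 = 20*N*s - 606 = -606 + 20*N*s)
(F(-90, -123) + 13657)/(-20200 + Q(29)) = ((-606 + 20*(-123)*(-90)) + 13657)/(-20200 - 175) = ((-606 + 221400) + 13657)/(-20375) = (220794 + 13657)*(-1/20375) = 234451*(-1/20375) = -234451/20375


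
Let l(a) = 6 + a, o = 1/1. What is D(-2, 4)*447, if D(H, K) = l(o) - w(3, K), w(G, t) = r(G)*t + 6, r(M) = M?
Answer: -4917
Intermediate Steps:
o = 1
w(G, t) = 6 + G*t (w(G, t) = G*t + 6 = 6 + G*t)
D(H, K) = 1 - 3*K (D(H, K) = (6 + 1) - (6 + 3*K) = 7 + (-6 - 3*K) = 1 - 3*K)
D(-2, 4)*447 = (1 - 3*4)*447 = (1 - 12)*447 = -11*447 = -4917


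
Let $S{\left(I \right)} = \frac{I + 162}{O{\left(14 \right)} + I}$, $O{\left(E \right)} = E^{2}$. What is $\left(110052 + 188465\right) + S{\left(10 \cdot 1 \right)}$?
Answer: $\frac{30747337}{103} \approx 2.9852 \cdot 10^{5}$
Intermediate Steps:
$S{\left(I \right)} = \frac{162 + I}{196 + I}$ ($S{\left(I \right)} = \frac{I + 162}{14^{2} + I} = \frac{162 + I}{196 + I}$)
$\left(110052 + 188465\right) + S{\left(10 \cdot 1 \right)} = \left(110052 + 188465\right) + \frac{162 + 10 \cdot 1}{196 + 10 \cdot 1} = 298517 + \frac{162 + 10}{196 + 10} = 298517 + \frac{1}{206} \cdot 172 = 298517 + \frac{86}{103} = \frac{30747337}{103}$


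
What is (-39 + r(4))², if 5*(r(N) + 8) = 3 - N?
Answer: 55696/25 ≈ 2227.8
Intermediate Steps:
r(N) = -37/5 - N/5 (r(N) = -8 + (3 - N)/5 = -8 + (⅗ - N/5) = -37/5 - N/5)
(-39 + r(4))² = (-39 + (-37/5 - ⅕*4))² = (-39 + (-37/5 - ⅘))² = (-39 - 41/5)² = (-236/5)² = 55696/25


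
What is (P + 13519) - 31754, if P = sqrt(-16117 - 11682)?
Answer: -18235 + I*sqrt(27799) ≈ -18235.0 + 166.73*I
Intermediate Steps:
P = I*sqrt(27799) (P = sqrt(-27799) = I*sqrt(27799) ≈ 166.73*I)
(P + 13519) - 31754 = (I*sqrt(27799) + 13519) - 31754 = (13519 + I*sqrt(27799)) - 31754 = -18235 + I*sqrt(27799)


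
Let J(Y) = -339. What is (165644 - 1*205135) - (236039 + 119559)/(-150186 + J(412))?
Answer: -5944027177/150525 ≈ -39489.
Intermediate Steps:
(165644 - 1*205135) - (236039 + 119559)/(-150186 + J(412)) = (165644 - 1*205135) - (236039 + 119559)/(-150186 - 339) = (165644 - 205135) - 355598/(-150525) = -39491 - 355598*(-1)/150525 = -39491 - 1*(-355598/150525) = -39491 + 355598/150525 = -5944027177/150525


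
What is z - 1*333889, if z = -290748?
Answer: -624637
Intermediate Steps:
z - 1*333889 = -290748 - 1*333889 = -290748 - 333889 = -624637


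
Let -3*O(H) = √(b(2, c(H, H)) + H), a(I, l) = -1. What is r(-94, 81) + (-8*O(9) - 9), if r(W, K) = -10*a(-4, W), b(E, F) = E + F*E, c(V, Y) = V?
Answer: 1 + 8*√29/3 ≈ 15.360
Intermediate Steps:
b(E, F) = E + E*F
r(W, K) = 10 (r(W, K) = -10*(-1) = 10)
O(H) = -√(2 + 3*H)/3 (O(H) = -√(2*(1 + H) + H)/3 = -√((2 + 2*H) + H)/3 = -√(2 + 3*H)/3)
r(-94, 81) + (-8*O(9) - 9) = 10 + (-(-8)*√(2 + 3*9)/3 - 9) = 10 + (-(-8)*√(2 + 27)/3 - 9) = 10 + (-(-8)*√29/3 - 9) = 10 + (8*√29/3 - 9) = 10 + (-9 + 8*√29/3) = 1 + 8*√29/3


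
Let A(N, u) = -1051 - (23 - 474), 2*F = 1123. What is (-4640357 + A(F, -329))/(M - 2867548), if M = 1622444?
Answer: 4640957/1245104 ≈ 3.7274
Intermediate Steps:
F = 1123/2 (F = (1/2)*1123 = 1123/2 ≈ 561.50)
A(N, u) = -600 (A(N, u) = -1051 - 1*(-451) = -1051 + 451 = -600)
(-4640357 + A(F, -329))/(M - 2867548) = (-4640357 - 600)/(1622444 - 2867548) = -4640957/(-1245104) = -4640957*(-1/1245104) = 4640957/1245104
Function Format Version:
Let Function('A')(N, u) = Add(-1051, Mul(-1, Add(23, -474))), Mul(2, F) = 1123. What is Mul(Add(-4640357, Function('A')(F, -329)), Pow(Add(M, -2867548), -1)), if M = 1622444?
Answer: Rational(4640957, 1245104) ≈ 3.7274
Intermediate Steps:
F = Rational(1123, 2) (F = Mul(Rational(1, 2), 1123) = Rational(1123, 2) ≈ 561.50)
Function('A')(N, u) = -600 (Function('A')(N, u) = Add(-1051, Mul(-1, -451)) = Add(-1051, 451) = -600)
Mul(Add(-4640357, Function('A')(F, -329)), Pow(Add(M, -2867548), -1)) = Mul(Add(-4640357, -600), Pow(Add(1622444, -2867548), -1)) = Mul(-4640957, Pow(-1245104, -1)) = Mul(-4640957, Rational(-1, 1245104)) = Rational(4640957, 1245104)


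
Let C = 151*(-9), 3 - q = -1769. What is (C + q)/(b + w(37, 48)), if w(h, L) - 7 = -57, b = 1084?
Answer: 413/1034 ≈ 0.39942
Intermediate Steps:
w(h, L) = -50 (w(h, L) = 7 - 57 = -50)
q = 1772 (q = 3 - 1*(-1769) = 3 + 1769 = 1772)
C = -1359
(C + q)/(b + w(37, 48)) = (-1359 + 1772)/(1084 - 50) = 413/1034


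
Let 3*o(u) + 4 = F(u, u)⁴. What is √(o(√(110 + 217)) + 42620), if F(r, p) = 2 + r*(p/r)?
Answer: √(727947 + 7944*√327)/3 ≈ 311.20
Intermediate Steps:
F(r, p) = 2 + p
o(u) = -4/3 + (2 + u)⁴/3
√(o(√(110 + 217)) + 42620) = √((-4/3 + (2 + √(110 + 217))⁴/3) + 42620) = √((-4/3 + (2 + √327)⁴/3) + 42620) = √(127856/3 + (2 + √327)⁴/3)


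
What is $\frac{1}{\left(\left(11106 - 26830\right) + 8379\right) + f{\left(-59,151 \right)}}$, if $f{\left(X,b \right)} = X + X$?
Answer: $- \frac{1}{7463} \approx -0.00013399$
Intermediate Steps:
$f{\left(X,b \right)} = 2 X$
$\frac{1}{\left(\left(11106 - 26830\right) + 8379\right) + f{\left(-59,151 \right)}} = \frac{1}{\left(\left(11106 - 26830\right) + 8379\right) + 2 \left(-59\right)} = \frac{1}{\left(-15724 + 8379\right) - 118} = \frac{1}{-7345 - 118} = \frac{1}{-7463} = - \frac{1}{7463}$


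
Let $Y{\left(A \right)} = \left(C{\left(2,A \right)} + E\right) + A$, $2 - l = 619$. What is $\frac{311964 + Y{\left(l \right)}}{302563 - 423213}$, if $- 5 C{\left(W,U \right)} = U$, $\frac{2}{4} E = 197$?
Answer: $- \frac{779661}{301625} \approx -2.5849$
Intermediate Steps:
$l = -617$ ($l = 2 - 619 = -617$)
$E = 394$ ($E = 2 \cdot 197 = 394$)
$C{\left(W,U \right)} = - \frac{U}{5}$
$Y{\left(A \right)} = 394 + \frac{4 A}{5}$ ($Y{\left(A \right)} = \left(- \frac{A}{5} + 394\right) + A = \left(394 - \frac{A}{5}\right) + A = 394 + \frac{4 A}{5}$)
$\frac{311964 + Y{\left(l \right)}}{302563 - 423213} = \frac{311964 + \left(394 + \frac{4}{5} \left(-617\right)\right)}{302563 - 423213} = \frac{311964 + \left(394 - \frac{2468}{5}\right)}{-120650} = \left(311964 - \frac{498}{5}\right) \left(- \frac{1}{120650}\right) = \frac{1559322}{5} \left(- \frac{1}{120650}\right) = - \frac{779661}{301625}$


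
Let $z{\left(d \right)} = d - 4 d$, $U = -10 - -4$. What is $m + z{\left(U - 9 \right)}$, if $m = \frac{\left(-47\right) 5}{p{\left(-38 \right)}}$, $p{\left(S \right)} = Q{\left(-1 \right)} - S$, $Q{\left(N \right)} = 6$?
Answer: $\frac{1745}{44} \approx 39.659$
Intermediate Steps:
$U = -6$ ($U = -10 + 4 = -6$)
$z{\left(d \right)} = - 3 d$
$p{\left(S \right)} = 6 - S$
$m = - \frac{235}{44}$ ($m = \frac{\left(-47\right) 5}{6 - -38} = - \frac{235}{6 + 38} = - \frac{235}{44} \approx -5.3409$)
$m + z{\left(U - 9 \right)} = - \frac{235}{44} - 3 \left(-6 - 9\right) = - \frac{235}{44} - -45 = - \frac{235}{44} + 45 = \frac{1745}{44}$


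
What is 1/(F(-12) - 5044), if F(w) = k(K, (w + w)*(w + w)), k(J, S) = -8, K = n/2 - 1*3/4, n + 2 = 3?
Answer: -1/5052 ≈ -0.00019794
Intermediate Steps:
n = 1 (n = -2 + 3 = 1)
K = -¼ (K = 1/2 - 1*3/4 = 1*(½) - 3*¼ = ½ - ¾ = -¼ ≈ -0.25000)
F(w) = -8
1/(F(-12) - 5044) = 1/(-8 - 5044) = 1/(-5052) = -1/5052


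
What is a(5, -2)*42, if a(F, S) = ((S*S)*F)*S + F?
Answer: -1470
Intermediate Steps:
a(F, S) = F + F*S³ (a(F, S) = (S²*F)*S + F = (F*S²)*S + F = F*S³ + F = F + F*S³)
a(5, -2)*42 = (5*(1 + (-2)³))*42 = (5*(1 - 8))*42 = (5*(-7))*42 = -35*42 = -1470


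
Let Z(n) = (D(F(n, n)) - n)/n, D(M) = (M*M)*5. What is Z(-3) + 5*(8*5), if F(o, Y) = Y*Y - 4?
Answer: 472/3 ≈ 157.33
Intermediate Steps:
F(o, Y) = -4 + Y**2 (F(o, Y) = Y**2 - 4 = -4 + Y**2)
D(M) = 5*M**2 (D(M) = M**2*5 = 5*M**2)
Z(n) = (-n + 5*(-4 + n**2)**2)/n (Z(n) = (5*(-4 + n**2)**2 - n)/n = (-n + 5*(-4 + n**2)**2)/n)
Z(-3) + 5*(8*5) = (-1*(-3) + 5*(-4 + (-3)**2)**2)/(-3) + 5*(8*5) = -(3 + 5*(-4 + 9)**2)/3 + 5*40 = -(3 + 5*5**2)/3 + 200 = -(3 + 5*25)/3 + 200 = -(3 + 125)/3 + 200 = -1/3*128 + 200 = -128/3 + 200 = 472/3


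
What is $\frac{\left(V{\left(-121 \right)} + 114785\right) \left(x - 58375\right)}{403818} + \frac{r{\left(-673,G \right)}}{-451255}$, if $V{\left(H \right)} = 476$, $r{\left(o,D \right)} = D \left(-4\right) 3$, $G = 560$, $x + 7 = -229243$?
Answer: $- \frac{142475983654523}{1735475158} \approx -82096.0$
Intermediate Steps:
$x = -229250$ ($x = -7 - 229243 = -229250$)
$r{\left(o,D \right)} = - 12 D$ ($r{\left(o,D \right)} = - 4 D 3 = - 12 D$)
$\frac{\left(V{\left(-121 \right)} + 114785\right) \left(x - 58375\right)}{403818} + \frac{r{\left(-673,G \right)}}{-451255} = \frac{\left(476 + 114785\right) \left(-229250 - 58375\right)}{403818} + \frac{\left(-12\right) 560}{-451255} = 115261 \left(-287625\right) \frac{1}{403818} - - \frac{192}{12893} = \left(-33151945125\right) \frac{1}{403818} + \frac{192}{12893} = - \frac{11050648375}{134606} + \frac{192}{12893} = - \frac{142475983654523}{1735475158}$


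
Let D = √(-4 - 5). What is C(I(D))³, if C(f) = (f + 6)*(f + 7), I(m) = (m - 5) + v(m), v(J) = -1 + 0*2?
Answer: -486 + 702*I ≈ -486.0 + 702.0*I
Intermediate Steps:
D = 3*I (D = √(-9) = 3*I ≈ 3.0*I)
v(J) = -1 (v(J) = -1 + 0 = -1)
I(m) = -6 + m (I(m) = (m - 5) - 1 = (-5 + m) - 1 = -6 + m)
C(f) = (6 + f)*(7 + f)
C(I(D))³ = (42 + (-6 + 3*I)² + 13*(-6 + 3*I))³ = (42 + (-6 + 3*I)² + (-78 + 39*I))³ = (-36 + (-6 + 3*I)² + 39*I)³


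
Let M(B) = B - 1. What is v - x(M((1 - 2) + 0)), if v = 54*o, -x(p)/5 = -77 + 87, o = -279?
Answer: -15016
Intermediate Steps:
M(B) = -1 + B
x(p) = -50 (x(p) = -5*(-77 + 87) = -5*10 = -50)
v = -15066 (v = 54*(-279) = -15066)
v - x(M((1 - 2) + 0)) = -15066 - 1*(-50) = -15066 + 50 = -15016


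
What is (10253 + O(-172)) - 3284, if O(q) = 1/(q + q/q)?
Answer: 1191698/171 ≈ 6969.0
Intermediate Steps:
O(q) = 1/(1 + q) (O(q) = 1/(q + 1) = 1/(1 + q))
(10253 + O(-172)) - 3284 = (10253 + 1/(1 - 172)) - 3284 = (10253 + 1/(-171)) - 3284 = (10253 - 1/171) - 3284 = 1753262/171 - 3284 = 1191698/171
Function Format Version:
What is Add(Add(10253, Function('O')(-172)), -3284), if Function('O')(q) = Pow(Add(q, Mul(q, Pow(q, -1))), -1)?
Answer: Rational(1191698, 171) ≈ 6969.0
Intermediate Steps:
Function('O')(q) = Pow(Add(1, q), -1) (Function('O')(q) = Pow(Add(q, 1), -1) = Pow(Add(1, q), -1))
Add(Add(10253, Function('O')(-172)), -3284) = Add(Add(10253, Pow(Add(1, -172), -1)), -3284) = Add(Add(10253, Pow(-171, -1)), -3284) = Add(Add(10253, Rational(-1, 171)), -3284) = Add(Rational(1753262, 171), -3284) = Rational(1191698, 171)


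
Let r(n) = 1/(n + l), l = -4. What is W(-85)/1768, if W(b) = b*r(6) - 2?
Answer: -89/3536 ≈ -0.025170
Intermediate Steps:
r(n) = 1/(-4 + n) (r(n) = 1/(n - 4) = 1/(-4 + n))
W(b) = -2 + b/2 (W(b) = b/(-4 + 6) - 2 = b/2 - 2 = -2 + b/2)
W(-85)/1768 = (-2 + (1/2)*(-85))/1768 = (-2 - 85/2)*(1/1768) = -89/2*1/1768 = -89/3536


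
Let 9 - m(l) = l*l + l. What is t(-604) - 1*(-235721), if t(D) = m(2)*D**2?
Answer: 1330169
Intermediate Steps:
m(l) = 9 - l - l**2 (m(l) = 9 - (l*l + l) = 9 - (l**2 + l) = 9 - (l + l**2) = 9 + (-l - l**2) = 9 - l - l**2)
t(D) = 3*D**2 (t(D) = (9 - 1*2 - 1*2**2)*D**2 = (9 - 2 - 1*4)*D**2 = (9 - 2 - 4)*D**2 = 3*D**2)
t(-604) - 1*(-235721) = 3*(-604)**2 - 1*(-235721) = 3*364816 + 235721 = 1094448 + 235721 = 1330169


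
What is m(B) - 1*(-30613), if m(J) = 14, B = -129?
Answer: 30627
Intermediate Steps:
m(B) - 1*(-30613) = 14 - 1*(-30613) = 14 + 30613 = 30627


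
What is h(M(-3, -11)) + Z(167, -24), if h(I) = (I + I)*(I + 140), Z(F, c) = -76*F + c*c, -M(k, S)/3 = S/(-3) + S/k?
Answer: -17308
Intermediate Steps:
M(k, S) = S - 3*S/k (M(k, S) = -3*(S/(-3) + S/k) = -3*(S*(-1/3) + S/k) = -3*(-S/3 + S/k) = S - 3*S/k)
Z(F, c) = c**2 - 76*F (Z(F, c) = -76*F + c**2 = c**2 - 76*F)
h(I) = 2*I*(140 + I) (h(I) = (2*I)*(140 + I) = 2*I*(140 + I))
h(M(-3, -11)) + Z(167, -24) = 2*(-11*(-3 - 3)/(-3))*(140 - 11*(-3 - 3)/(-3)) + ((-24)**2 - 76*167) = 2*(-11*(-1/3)*(-6))*(140 - 11*(-1/3)*(-6)) + (576 - 12692) = 2*(-22)*(140 - 22) - 12116 = 2*(-22)*118 - 12116 = -5192 - 12116 = -17308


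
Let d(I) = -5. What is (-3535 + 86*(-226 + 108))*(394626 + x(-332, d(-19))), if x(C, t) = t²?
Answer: -5400009633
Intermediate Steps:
(-3535 + 86*(-226 + 108))*(394626 + x(-332, d(-19))) = (-3535 + 86*(-226 + 108))*(394626 + (-5)²) = (-3535 + 86*(-118))*(394626 + 25) = (-3535 - 10148)*394651 = -13683*394651 = -5400009633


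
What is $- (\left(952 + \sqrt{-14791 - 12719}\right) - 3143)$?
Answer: $2191 - i \sqrt{27510} \approx 2191.0 - 165.86 i$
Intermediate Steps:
$- (\left(952 + \sqrt{-14791 - 12719}\right) - 3143) = - (\left(952 + \sqrt{-27510}\right) - 3143) = - (\left(952 + i \sqrt{27510}\right) - 3143) = - (-2191 + i \sqrt{27510}) = 2191 - i \sqrt{27510}$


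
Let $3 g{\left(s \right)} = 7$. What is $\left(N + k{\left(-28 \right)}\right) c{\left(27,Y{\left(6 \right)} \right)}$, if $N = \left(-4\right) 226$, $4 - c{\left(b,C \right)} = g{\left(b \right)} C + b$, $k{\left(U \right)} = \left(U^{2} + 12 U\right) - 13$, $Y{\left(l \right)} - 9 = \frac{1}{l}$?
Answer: $\frac{374731}{18} \approx 20818.0$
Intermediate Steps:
$Y{\left(l \right)} = 9 + \frac{1}{l}$
$g{\left(s \right)} = \frac{7}{3}$ ($g{\left(s \right)} = \frac{1}{3} \cdot 7 = \frac{7}{3}$)
$k{\left(U \right)} = -13 + U^{2} + 12 U$
$c{\left(b,C \right)} = 4 - b - \frac{7 C}{3}$ ($c{\left(b,C \right)} = 4 - \left(\frac{7 C}{3} + b\right) = 4 - \left(b + \frac{7 C}{3}\right) = 4 - b - \frac{7 C}{3}$)
$N = -904$
$\left(N + k{\left(-28 \right)}\right) c{\left(27,Y{\left(6 \right)} \right)} = \left(-904 + \left(-13 + \left(-28\right)^{2} + 12 \left(-28\right)\right)\right) \left(4 - 27 - \frac{7 \left(9 + \frac{1}{6}\right)}{3}\right) = \left(-904 - -435\right) \left(4 - 27 - \frac{7 \left(9 + \frac{1}{6}\right)}{3}\right) = \left(-904 + 435\right) \left(4 - 27 - \frac{385}{18}\right) = - 469 \left(4 - 27 - \frac{385}{18}\right) = \left(-469\right) \left(- \frac{799}{18}\right) = \frac{374731}{18}$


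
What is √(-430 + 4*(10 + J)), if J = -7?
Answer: I*√418 ≈ 20.445*I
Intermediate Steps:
√(-430 + 4*(10 + J)) = √(-430 + 4*(10 - 7)) = √(-430 + 4*3) = √(-430 + 12) = √(-418) = I*√418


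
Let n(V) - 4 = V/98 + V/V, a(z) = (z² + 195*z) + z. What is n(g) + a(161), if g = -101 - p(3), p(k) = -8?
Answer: 5633143/98 ≈ 57481.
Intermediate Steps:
a(z) = z² + 196*z
g = -93 (g = -101 - 1*(-8) = -101 + 8 = -93)
n(V) = 5 + V/98 (n(V) = 4 + (V/98 + V/V) = 4 + (V*(1/98) + 1) = 4 + (V/98 + 1) = 4 + (1 + V/98) = 5 + V/98)
n(g) + a(161) = (5 + (1/98)*(-93)) + 161*(196 + 161) = (5 - 93/98) + 161*357 = 397/98 + 57477 = 5633143/98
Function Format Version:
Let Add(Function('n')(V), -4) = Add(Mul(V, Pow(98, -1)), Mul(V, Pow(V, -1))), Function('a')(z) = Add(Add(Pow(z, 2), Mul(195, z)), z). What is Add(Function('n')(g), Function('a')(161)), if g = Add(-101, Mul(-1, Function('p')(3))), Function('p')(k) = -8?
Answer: Rational(5633143, 98) ≈ 57481.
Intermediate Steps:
Function('a')(z) = Add(Pow(z, 2), Mul(196, z))
g = -93 (g = Add(-101, Mul(-1, -8)) = Add(-101, 8) = -93)
Function('n')(V) = Add(5, Mul(Rational(1, 98), V)) (Function('n')(V) = Add(4, Add(Mul(V, Pow(98, -1)), Mul(V, Pow(V, -1)))) = Add(4, Add(Mul(V, Rational(1, 98)), 1)) = Add(4, Add(Mul(Rational(1, 98), V), 1)) = Add(4, Add(1, Mul(Rational(1, 98), V))) = Add(5, Mul(Rational(1, 98), V)))
Add(Function('n')(g), Function('a')(161)) = Add(Add(5, Mul(Rational(1, 98), -93)), Mul(161, Add(196, 161))) = Add(Add(5, Rational(-93, 98)), Mul(161, 357)) = Add(Rational(397, 98), 57477) = Rational(5633143, 98)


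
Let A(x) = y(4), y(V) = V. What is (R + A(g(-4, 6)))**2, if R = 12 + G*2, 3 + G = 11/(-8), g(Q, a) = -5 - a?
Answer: 841/16 ≈ 52.563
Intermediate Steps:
G = -35/8 (G = -3 + 11/(-8) = -3 + 11*(-1/8) = -3 - 11/8 = -35/8 ≈ -4.3750)
A(x) = 4
R = 13/4 (R = 12 - 35/8*2 = 12 - 35/4 = 13/4 ≈ 3.2500)
(R + A(g(-4, 6)))**2 = (13/4 + 4)**2 = (29/4)**2 = 841/16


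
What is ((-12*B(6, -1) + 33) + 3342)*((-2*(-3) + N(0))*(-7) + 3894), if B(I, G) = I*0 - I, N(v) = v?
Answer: 13277844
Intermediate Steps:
B(I, G) = -I (B(I, G) = 0 - I = -I)
((-12*B(6, -1) + 33) + 3342)*((-2*(-3) + N(0))*(-7) + 3894) = ((-(-12)*6 + 33) + 3342)*((-2*(-3) + 0)*(-7) + 3894) = ((-12*(-6) + 33) + 3342)*((6 + 0)*(-7) + 3894) = ((72 + 33) + 3342)*(6*(-7) + 3894) = (105 + 3342)*(-42 + 3894) = 3447*3852 = 13277844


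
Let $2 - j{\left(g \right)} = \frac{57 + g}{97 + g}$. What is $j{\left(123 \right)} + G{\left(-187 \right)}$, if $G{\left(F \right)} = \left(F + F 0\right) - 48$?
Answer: $- \frac{2572}{11} \approx -233.82$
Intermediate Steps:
$j{\left(g \right)} = 2 - \frac{57 + g}{97 + g}$
$G{\left(F \right)} = -48 + F$ ($G{\left(F \right)} = \left(F + 0\right) - 48 = F - 48 = -48 + F$)
$j{\left(123 \right)} + G{\left(-187 \right)} = \frac{137 + 123}{97 + 123} - 235 = \frac{1}{220} \cdot 260 - 235 = \frac{13}{11} - 235 = - \frac{2572}{11}$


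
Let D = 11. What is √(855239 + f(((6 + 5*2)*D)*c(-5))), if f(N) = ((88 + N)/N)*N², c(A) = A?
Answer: √1552199 ≈ 1245.9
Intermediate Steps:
f(N) = N*(88 + N) (f(N) = ((88 + N)/N)*N² = N*(88 + N))
√(855239 + f(((6 + 5*2)*D)*c(-5))) = √(855239 + (((6 + 5*2)*11)*(-5))*(88 + ((6 + 5*2)*11)*(-5))) = √(855239 + (((6 + 10)*11)*(-5))*(88 + ((6 + 10)*11)*(-5))) = √(855239 + ((16*11)*(-5))*(88 + (16*11)*(-5))) = √(855239 + (176*(-5))*(88 + 176*(-5))) = √(855239 - 880*(88 - 880)) = √(855239 - 880*(-792)) = √(855239 + 696960) = √1552199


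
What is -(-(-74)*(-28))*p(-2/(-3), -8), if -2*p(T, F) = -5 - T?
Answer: 17612/3 ≈ 5870.7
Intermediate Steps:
p(T, F) = 5/2 + T/2 (p(T, F) = -(-5 - T)/2 = 5/2 + T/2)
-(-(-74)*(-28))*p(-2/(-3), -8) = -(-(-74)*(-28))*(5/2 + (-2/(-3))/2) = -(-74*28)*(5/2 + (-2*(-⅓))/2) = -(-2072)*(5/2 + (½)*(⅔)) = -(-2072)*(5/2 + ⅓) = -(-2072)*17/6 = -1*(-17612/3) = 17612/3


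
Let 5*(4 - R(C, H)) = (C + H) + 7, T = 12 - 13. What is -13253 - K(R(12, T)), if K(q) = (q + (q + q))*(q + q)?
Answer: -331349/25 ≈ -13254.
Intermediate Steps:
T = -1
R(C, H) = 13/5 - C/5 - H/5 (R(C, H) = 4 - ((C + H) + 7)/5 = 4 - (7 + C + H)/5 = 4 + (-7/5 - C/5 - H/5) = 13/5 - C/5 - H/5)
K(q) = 6*q² (K(q) = (q + 2*q)*(2*q) = (3*q)*(2*q) = 6*q²)
-13253 - K(R(12, T)) = -13253 - 6*(13/5 - ⅕*12 - ⅕*(-1))² = -13253 - 6*(13/5 - 12/5 + ⅕)² = -13253 - 6*(⅖)² = -13253 - 6*4/25 = -13253 - 1*24/25 = -13253 - 24/25 = -331349/25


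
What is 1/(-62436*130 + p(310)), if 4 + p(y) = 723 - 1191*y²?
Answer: -1/122571061 ≈ -8.1585e-9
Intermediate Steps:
p(y) = 719 - 1191*y² (p(y) = -4 + (723 - 1191*y²) = 719 - 1191*y²)
1/(-62436*130 + p(310)) = 1/(-62436*130 + (719 - 1191*310²)) = 1/(-8116680 + (719 - 1191*96100)) = 1/(-8116680 + (719 - 114455100)) = 1/(-8116680 - 114454381) = 1/(-122571061) = -1/122571061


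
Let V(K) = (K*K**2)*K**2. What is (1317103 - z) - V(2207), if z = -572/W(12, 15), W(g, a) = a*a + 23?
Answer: -3246409909071263505/62 ≈ -5.2361e+16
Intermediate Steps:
W(g, a) = 23 + a**2 (W(g, a) = a**2 + 23 = 23 + a**2)
z = -143/62 (z = -572/(23 + 15**2) = -572/(23 + 225) = -572/248 = -572*1/248 = -143/62 ≈ -2.3064)
V(K) = K**5 (V(K) = K**3*K**2 = K**5)
(1317103 - z) - V(2207) = (1317103 - 1*(-143/62)) - 1*2207**5 = (1317103 + 143/62) - 1*52361450147627807 = 81660529/62 - 52361450147627807 = -3246409909071263505/62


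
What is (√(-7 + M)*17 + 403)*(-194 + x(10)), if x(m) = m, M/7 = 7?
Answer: -74152 - 3128*√42 ≈ -94424.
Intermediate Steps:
M = 49 (M = 7*7 = 49)
(√(-7 + M)*17 + 403)*(-194 + x(10)) = (√(-7 + 49)*17 + 403)*(-194 + 10) = (√42*17 + 403)*(-184) = (17*√42 + 403)*(-184) = (403 + 17*√42)*(-184) = -74152 - 3128*√42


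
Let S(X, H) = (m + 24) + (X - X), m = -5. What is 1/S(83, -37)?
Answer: 1/19 ≈ 0.052632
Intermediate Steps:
S(X, H) = 19 (S(X, H) = (-5 + 24) + (X - X) = 19 + 0 = 19)
1/S(83, -37) = 1/19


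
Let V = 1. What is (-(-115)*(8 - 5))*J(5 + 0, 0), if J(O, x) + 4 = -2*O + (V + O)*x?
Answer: -4830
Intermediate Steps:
J(O, x) = -4 - 2*O + x*(1 + O) (J(O, x) = -4 + (-2*O + (1 + O)*x) = -4 + (-2*O + x*(1 + O)) = -4 - 2*O + x*(1 + O))
(-(-115)*(8 - 5))*J(5 + 0, 0) = (-(-115)*(8 - 5))*(-4 + 0 - 2*(5 + 0) + (5 + 0)*0) = (-(-115)*3)*(-4 + 0 - 2*5 + 5*0) = (-115*(-3))*(-4 + 0 - 10 + 0) = 345*(-14) = -4830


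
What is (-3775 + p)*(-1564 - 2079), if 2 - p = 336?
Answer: 14969087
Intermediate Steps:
p = -334 (p = 2 - 1*336 = 2 - 336 = -334)
(-3775 + p)*(-1564 - 2079) = (-3775 - 334)*(-1564 - 2079) = -4109*(-3643) = 14969087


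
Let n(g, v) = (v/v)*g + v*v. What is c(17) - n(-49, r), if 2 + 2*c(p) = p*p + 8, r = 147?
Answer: -42825/2 ≈ -21413.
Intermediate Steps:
c(p) = 3 + p²/2 (c(p) = -1 + (p*p + 8)/2 = -1 + (p² + 8)/2 = -1 + (8 + p²)/2 = -1 + (4 + p²/2) = 3 + p²/2)
n(g, v) = g + v² (n(g, v) = 1*g + v² = g + v²)
c(17) - n(-49, r) = (3 + (½)*17²) - (-49 + 147²) = (3 + (½)*289) - (-49 + 21609) = (3 + 289/2) - 1*21560 = 295/2 - 21560 = -42825/2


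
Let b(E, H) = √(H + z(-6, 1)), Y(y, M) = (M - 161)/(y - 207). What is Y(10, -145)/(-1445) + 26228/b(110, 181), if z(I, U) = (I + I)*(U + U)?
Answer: -18/16745 + 26228*√157/157 ≈ 2093.2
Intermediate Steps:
Y(y, M) = (-161 + M)/(-207 + y)
z(I, U) = 4*I*U (z(I, U) = (2*I)*(2*U) = 4*I*U)
b(E, H) = √(-24 + H) (b(E, H) = √(H + 4*(-6)*1) = √(H - 24) = √(-24 + H))
Y(10, -145)/(-1445) + 26228/b(110, 181) = ((-161 - 145)/(-207 + 10))/(-1445) + 26228/(√(-24 + 181)) = (-306/(-197))*(-1/1445) + 26228/(√157) = -1/197*(-306)*(-1/1445) + 26228*(√157/157) = (306/197)*(-1/1445) + 26228*√157/157 = -18/16745 + 26228*√157/157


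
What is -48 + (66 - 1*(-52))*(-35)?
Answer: -4178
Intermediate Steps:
-48 + (66 - 1*(-52))*(-35) = -48 + (66 + 52)*(-35) = -48 + 118*(-35) = -48 - 4130 = -4178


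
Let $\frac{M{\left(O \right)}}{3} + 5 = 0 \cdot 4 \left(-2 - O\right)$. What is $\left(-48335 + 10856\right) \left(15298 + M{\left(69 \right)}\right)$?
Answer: $-572791557$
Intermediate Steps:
$M{\left(O \right)} = -15$ ($M{\left(O \right)} = -15 + 3 \cdot 0 \cdot 4 \left(-2 - O\right) = -15 + 3 \cdot 0 \left(-2 - O\right) = -15 + 3 \cdot 0 = -15 + 0 = -15$)
$\left(-48335 + 10856\right) \left(15298 + M{\left(69 \right)}\right) = \left(-48335 + 10856\right) \left(15298 - 15\right) = \left(-37479\right) 15283 = -572791557$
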